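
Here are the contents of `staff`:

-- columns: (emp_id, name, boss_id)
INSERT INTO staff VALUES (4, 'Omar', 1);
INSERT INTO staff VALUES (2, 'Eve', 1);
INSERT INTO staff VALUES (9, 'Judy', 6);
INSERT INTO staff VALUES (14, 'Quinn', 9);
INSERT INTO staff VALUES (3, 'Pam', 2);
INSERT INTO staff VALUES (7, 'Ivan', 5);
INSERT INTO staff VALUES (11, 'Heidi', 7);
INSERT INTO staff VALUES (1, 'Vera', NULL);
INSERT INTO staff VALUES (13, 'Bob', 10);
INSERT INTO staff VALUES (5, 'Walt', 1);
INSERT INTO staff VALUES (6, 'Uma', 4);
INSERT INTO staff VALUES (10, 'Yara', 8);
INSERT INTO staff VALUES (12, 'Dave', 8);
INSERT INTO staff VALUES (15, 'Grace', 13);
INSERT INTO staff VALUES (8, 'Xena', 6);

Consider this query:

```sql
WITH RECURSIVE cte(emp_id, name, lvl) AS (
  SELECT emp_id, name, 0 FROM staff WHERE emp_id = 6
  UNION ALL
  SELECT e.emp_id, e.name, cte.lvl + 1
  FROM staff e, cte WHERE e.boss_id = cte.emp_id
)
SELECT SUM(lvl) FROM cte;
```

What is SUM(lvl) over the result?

15

Base: emp_id=6 (Uma) at lvl 0.
Iteration 1: rows with boss_id in {6} -> Xena (id 8, lvl 1), Judy (id 9, lvl 1).
Iteration 2: rows with boss_id in {8,9} -> Yara (id 10, lvl 2), Dave (id 12, lvl 2), Quinn (id 14, lvl 2).
Iteration 3: rows with boss_id in {10,12,14} -> Bob (id 13, lvl 3).
Iteration 4: rows with boss_id in {13} -> Grace (id 15, lvl 4).
Iteration 5: no rows with boss_id in {15}; recursion stops.
SUM(lvl) = 0 + 1 + 1 + 2 + 2 + 2 + 3 + 4 = 15.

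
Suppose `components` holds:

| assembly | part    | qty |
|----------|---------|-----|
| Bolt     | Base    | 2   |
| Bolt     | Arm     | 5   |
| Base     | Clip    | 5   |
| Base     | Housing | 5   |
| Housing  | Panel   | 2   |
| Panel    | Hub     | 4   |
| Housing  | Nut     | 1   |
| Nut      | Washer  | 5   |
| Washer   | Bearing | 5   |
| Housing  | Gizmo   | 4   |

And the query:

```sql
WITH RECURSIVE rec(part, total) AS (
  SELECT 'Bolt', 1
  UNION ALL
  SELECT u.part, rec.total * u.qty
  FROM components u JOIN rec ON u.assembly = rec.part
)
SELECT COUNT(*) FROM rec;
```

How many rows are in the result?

Base: (Bolt, total=1).
Iteration 1: components of {Bolt} -> Arm = 1*5 = 5, Base = 1*2 = 2.
Iteration 2: components of {Arm,Base} -> Clip = 2*5 = 10, Housing = 2*5 = 10.
Iteration 3: components of {Clip,Housing} -> Gizmo = 10*4 = 40, Nut = 10*1 = 10, Panel = 10*2 = 20.
Iteration 4: components of {Gizmo,Nut,Panel} -> Hub = 20*4 = 80, Washer = 10*5 = 50.
Iteration 5: components of {Hub,Washer} -> Bearing = 50*5 = 250.
Iteration 6: no further components; recursion stops.
Total rows emitted: 11.

11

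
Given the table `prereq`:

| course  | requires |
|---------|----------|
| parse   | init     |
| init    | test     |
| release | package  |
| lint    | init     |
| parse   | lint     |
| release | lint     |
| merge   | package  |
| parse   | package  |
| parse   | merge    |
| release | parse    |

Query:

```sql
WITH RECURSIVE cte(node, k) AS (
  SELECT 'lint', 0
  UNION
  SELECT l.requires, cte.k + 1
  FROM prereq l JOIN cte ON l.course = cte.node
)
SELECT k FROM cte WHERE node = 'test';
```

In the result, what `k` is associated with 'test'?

Base: (lint, k=0).
Iteration 1: edges from {lint} -> (init, k=1).
Iteration 2: edges from {init} -> (test, k=2).
Iteration 3: no outgoing edges from {test}; recursion stops.

2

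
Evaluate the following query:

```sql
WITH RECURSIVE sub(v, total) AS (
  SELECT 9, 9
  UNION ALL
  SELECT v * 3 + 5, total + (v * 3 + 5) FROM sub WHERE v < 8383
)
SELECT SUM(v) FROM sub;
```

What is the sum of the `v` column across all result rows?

37700

Base: v=9, total=9.
Iteration 1: 9 < 8383 holds -> v = 9 * 3 + 5 = 32, total = 9 + 32 = 41.
Iteration 2: 32 < 8383 holds -> v = 32 * 3 + 5 = 101, total = 41 + 101 = 142.
Iteration 3: 101 < 8383 holds -> v = 101 * 3 + 5 = 308, total = 142 + 308 = 450.
Iteration 4: 308 < 8383 holds -> v = 308 * 3 + 5 = 929, total = 450 + 929 = 1379.
Iteration 5: 929 < 8383 holds -> v = 929 * 3 + 5 = 2792, total = 1379 + 2792 = 4171.
Iteration 6: 2792 < 8383 holds -> v = 2792 * 3 + 5 = 8381, total = 4171 + 8381 = 12552.
Iteration 7: 8381 < 8383 holds -> v = 8381 * 3 + 5 = 25148, total = 12552 + 25148 = 37700.
Iteration 8: 25148 < 8383 fails; recursion stops.
SUM(v) = 9 + 32 + 101 + 308 + 929 + 2792 + 8381 + 25148 = 37700.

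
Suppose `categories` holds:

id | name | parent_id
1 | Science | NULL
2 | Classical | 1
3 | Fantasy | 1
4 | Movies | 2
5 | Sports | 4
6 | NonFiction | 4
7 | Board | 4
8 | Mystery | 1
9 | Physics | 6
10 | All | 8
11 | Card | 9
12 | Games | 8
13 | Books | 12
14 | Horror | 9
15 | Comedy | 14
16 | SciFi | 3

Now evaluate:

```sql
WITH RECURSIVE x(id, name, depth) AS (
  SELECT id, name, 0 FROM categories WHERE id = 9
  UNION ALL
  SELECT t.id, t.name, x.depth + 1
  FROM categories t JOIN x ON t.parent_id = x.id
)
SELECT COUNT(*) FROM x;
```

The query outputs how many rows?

Base: id=9 (Physics) at depth 0.
Iteration 1: rows with parent_id in {9} -> Card (id 11, depth 1), Horror (id 14, depth 1).
Iteration 2: rows with parent_id in {11,14} -> Comedy (id 15, depth 2).
Iteration 3: no rows with parent_id in {15}; recursion stops.
Total rows emitted: 4.

4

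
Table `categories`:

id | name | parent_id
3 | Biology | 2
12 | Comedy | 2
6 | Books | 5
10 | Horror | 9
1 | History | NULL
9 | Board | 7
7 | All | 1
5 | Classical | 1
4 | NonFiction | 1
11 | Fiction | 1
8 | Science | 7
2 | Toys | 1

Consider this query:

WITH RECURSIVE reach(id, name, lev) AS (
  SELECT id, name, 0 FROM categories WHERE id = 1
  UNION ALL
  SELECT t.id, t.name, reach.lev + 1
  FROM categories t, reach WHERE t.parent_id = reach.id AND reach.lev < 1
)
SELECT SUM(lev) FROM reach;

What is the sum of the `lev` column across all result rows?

5

Base: id=1 (History) at lev 0.
Iteration 1: rows with parent_id in {1} -> Toys (id 2, lev 1), NonFiction (id 4, lev 1), Classical (id 5, lev 1), All (id 7, lev 1), Fiction (id 11, lev 1).
Iteration 2: lev < 1 fails for all current rows; recursion stops.
SUM(lev) = 0 + 1 + 1 + 1 + 1 + 1 = 5.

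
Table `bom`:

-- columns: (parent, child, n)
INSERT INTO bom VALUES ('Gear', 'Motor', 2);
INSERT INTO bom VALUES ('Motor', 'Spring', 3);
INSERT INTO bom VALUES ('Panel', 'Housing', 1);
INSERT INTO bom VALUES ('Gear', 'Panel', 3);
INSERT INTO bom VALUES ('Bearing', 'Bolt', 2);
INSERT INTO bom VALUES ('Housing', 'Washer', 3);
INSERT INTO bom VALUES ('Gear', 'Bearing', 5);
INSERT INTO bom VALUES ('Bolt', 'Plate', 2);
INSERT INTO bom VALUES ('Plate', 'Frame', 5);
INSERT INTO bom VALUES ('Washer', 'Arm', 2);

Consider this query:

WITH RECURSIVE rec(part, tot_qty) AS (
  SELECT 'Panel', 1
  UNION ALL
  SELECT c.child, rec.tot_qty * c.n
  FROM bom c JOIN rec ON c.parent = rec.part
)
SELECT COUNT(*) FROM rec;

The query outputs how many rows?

4

Base: (Panel, tot_qty=1).
Iteration 1: components of {Panel} -> Housing = 1*1 = 1.
Iteration 2: components of {Housing} -> Washer = 1*3 = 3.
Iteration 3: components of {Washer} -> Arm = 3*2 = 6.
Iteration 4: no further components; recursion stops.
Total rows emitted: 4.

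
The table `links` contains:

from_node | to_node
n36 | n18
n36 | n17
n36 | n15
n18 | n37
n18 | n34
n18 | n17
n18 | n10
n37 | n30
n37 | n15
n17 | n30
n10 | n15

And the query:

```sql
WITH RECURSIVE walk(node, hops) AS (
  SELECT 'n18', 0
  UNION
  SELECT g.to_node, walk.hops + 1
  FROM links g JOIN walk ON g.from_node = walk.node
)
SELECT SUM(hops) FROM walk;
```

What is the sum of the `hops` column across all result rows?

8

Base: (n18, hops=0).
Iteration 1: edges from {n18} -> (n10, hops=1), (n17, hops=1), (n34, hops=1), (n37, hops=1).
Iteration 2: edges from {n10,n17,n34,n37} -> (n15, hops=2), (n30, hops=2). [UNION drops 2 duplicate row(s)]
Iteration 3: no outgoing edges from {n15,n30}; recursion stops.
SUM(hops) = 0 + 1 + 1 + 1 + 1 + 2 + 2 = 8.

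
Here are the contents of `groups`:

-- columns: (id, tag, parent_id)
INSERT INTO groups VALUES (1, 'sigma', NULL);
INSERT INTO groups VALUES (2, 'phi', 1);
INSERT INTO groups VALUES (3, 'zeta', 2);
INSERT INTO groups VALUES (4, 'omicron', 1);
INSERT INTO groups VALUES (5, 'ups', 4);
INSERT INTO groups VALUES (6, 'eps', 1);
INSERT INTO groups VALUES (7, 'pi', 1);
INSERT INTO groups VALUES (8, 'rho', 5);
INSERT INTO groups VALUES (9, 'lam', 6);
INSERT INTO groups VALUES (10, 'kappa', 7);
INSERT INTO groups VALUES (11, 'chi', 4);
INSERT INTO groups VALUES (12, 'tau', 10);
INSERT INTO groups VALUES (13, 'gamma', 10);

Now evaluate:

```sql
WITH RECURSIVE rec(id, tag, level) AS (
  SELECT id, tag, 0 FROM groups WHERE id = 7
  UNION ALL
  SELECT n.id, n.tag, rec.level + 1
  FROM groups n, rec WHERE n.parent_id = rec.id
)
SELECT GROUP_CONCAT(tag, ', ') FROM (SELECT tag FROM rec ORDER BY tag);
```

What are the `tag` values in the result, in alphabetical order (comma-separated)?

gamma, kappa, pi, tau

Base: id=7 (pi) at level 0.
Iteration 1: rows with parent_id in {7} -> kappa (id 10, level 1).
Iteration 2: rows with parent_id in {10} -> tau (id 12, level 2), gamma (id 13, level 2).
Iteration 3: no rows with parent_id in {12,13}; recursion stops.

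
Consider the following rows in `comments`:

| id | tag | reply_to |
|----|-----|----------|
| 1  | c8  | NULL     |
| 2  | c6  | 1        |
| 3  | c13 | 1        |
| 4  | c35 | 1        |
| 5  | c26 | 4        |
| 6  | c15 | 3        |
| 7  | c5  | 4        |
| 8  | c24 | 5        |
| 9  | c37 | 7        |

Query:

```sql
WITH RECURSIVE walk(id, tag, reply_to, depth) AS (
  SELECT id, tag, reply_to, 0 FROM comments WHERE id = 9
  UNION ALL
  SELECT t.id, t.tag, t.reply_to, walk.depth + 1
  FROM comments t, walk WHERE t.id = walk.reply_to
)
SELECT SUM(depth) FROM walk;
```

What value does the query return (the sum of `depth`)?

Base: id=9 (c37), reply_to=7, depth 0.
Iteration 1: join on id=7 -> c5 (id 7, reply_to=4, depth 1).
Iteration 2: join on id=4 -> c35 (id 4, reply_to=1, depth 2).
Iteration 3: join on id=1 -> c8 (id 1, reply_to=NULL, depth 3).
Iteration 4: reply_to is NULL; no match; recursion stops.
SUM(depth) = 0 + 1 + 2 + 3 = 6.

6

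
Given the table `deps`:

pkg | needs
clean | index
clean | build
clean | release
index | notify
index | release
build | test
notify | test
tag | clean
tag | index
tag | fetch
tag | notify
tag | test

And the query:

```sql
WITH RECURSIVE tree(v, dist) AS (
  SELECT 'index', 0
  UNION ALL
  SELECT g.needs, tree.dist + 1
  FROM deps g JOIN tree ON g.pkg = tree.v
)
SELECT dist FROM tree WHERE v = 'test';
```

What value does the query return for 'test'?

Base: (index, dist=0).
Iteration 1: edges from {index} -> (notify, dist=1), (release, dist=1).
Iteration 2: edges from {notify,release} -> (test, dist=2).
Iteration 3: no outgoing edges from {test}; recursion stops.

2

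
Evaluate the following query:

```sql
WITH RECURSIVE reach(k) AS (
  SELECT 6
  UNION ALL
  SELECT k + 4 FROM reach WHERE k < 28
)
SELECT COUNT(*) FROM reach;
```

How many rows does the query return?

Base: k=6.
Iteration 1: 6 < 28 holds -> k = 6 + 4 = 10.
Iteration 2: 10 < 28 holds -> k = 10 + 4 = 14.
Iteration 3: 14 < 28 holds -> k = 14 + 4 = 18.
Iteration 4: 18 < 28 holds -> k = 18 + 4 = 22.
Iteration 5: 22 < 28 holds -> k = 22 + 4 = 26.
Iteration 6: 26 < 28 holds -> k = 26 + 4 = 30.
Iteration 7: 30 < 28 fails; recursion stops.
Total rows emitted: 7.

7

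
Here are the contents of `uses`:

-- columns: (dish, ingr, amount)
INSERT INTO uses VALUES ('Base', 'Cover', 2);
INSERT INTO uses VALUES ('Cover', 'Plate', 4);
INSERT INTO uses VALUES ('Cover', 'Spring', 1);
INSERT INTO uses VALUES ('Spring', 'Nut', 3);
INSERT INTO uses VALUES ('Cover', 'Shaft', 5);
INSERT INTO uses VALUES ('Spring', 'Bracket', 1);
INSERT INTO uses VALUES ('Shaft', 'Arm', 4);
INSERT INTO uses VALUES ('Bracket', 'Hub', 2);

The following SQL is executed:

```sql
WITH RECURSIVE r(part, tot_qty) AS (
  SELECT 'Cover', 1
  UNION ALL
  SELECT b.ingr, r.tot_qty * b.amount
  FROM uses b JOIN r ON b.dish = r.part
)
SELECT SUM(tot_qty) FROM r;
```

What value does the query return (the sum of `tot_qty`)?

Base: (Cover, tot_qty=1).
Iteration 1: components of {Cover} -> Plate = 1*4 = 4, Shaft = 1*5 = 5, Spring = 1*1 = 1.
Iteration 2: components of {Plate,Shaft,Spring} -> Arm = 5*4 = 20, Bracket = 1*1 = 1, Nut = 1*3 = 3.
Iteration 3: components of {Arm,Bracket,Nut} -> Hub = 1*2 = 2.
Iteration 4: no further components; recursion stops.
SUM(tot_qty) = 1 + 4 + 1 + 5 + 3 + 1 + 20 + 2 = 37.

37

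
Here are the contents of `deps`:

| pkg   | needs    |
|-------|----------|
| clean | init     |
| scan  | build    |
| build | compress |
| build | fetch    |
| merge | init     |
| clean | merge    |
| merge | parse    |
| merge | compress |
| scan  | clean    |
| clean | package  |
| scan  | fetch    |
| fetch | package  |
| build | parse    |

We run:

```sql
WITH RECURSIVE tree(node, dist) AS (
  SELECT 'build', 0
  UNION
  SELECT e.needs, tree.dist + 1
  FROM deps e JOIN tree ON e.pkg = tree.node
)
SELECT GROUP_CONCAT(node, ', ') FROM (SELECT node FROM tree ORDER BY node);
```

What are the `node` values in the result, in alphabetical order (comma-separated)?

build, compress, fetch, package, parse

Base: (build, dist=0).
Iteration 1: edges from {build} -> (compress, dist=1), (fetch, dist=1), (parse, dist=1).
Iteration 2: edges from {compress,fetch,parse} -> (package, dist=2).
Iteration 3: no outgoing edges from {package}; recursion stops.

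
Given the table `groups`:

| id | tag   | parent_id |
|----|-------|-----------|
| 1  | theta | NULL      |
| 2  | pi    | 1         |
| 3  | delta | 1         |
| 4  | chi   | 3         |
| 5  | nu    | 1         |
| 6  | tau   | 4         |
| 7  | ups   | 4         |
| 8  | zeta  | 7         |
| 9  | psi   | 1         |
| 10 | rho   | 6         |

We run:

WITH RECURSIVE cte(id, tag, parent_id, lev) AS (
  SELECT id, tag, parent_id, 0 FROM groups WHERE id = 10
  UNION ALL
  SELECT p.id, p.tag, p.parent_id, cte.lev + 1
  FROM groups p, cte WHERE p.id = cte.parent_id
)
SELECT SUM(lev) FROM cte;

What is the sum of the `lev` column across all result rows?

10

Base: id=10 (rho), parent_id=6, lev 0.
Iteration 1: join on id=6 -> tau (id 6, parent_id=4, lev 1).
Iteration 2: join on id=4 -> chi (id 4, parent_id=3, lev 2).
Iteration 3: join on id=3 -> delta (id 3, parent_id=1, lev 3).
Iteration 4: join on id=1 -> theta (id 1, parent_id=NULL, lev 4).
Iteration 5: parent_id is NULL; no match; recursion stops.
SUM(lev) = 0 + 1 + 2 + 3 + 4 = 10.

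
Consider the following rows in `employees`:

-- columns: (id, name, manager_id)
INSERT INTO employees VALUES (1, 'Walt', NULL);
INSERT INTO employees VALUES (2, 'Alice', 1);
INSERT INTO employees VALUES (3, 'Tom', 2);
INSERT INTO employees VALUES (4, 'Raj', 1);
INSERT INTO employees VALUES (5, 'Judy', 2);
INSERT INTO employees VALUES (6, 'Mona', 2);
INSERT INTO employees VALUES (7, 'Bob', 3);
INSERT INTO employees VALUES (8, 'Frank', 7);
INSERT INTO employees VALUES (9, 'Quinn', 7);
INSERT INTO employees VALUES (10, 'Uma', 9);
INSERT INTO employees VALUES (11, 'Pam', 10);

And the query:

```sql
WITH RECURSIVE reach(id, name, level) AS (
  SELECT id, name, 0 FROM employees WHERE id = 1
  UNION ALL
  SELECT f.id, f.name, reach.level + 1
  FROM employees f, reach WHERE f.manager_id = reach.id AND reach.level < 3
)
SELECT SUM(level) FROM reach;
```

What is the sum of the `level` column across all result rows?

Base: id=1 (Walt) at level 0.
Iteration 1: rows with manager_id in {1} -> Alice (id 2, level 1), Raj (id 4, level 1).
Iteration 2: rows with manager_id in {2,4} -> Tom (id 3, level 2), Judy (id 5, level 2), Mona (id 6, level 2).
Iteration 3: rows with manager_id in {3,5,6} -> Bob (id 7, level 3).
Iteration 4: level < 3 fails for all current rows; recursion stops.
SUM(level) = 0 + 1 + 1 + 2 + 2 + 2 + 3 = 11.

11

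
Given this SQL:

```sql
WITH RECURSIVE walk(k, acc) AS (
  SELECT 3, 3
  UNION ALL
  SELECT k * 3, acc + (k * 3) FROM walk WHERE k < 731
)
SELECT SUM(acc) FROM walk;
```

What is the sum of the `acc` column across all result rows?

4908

Base: k=3, acc=3.
Iteration 1: 3 < 731 holds -> k = 3 * 3 = 9, acc = 3 + 9 = 12.
Iteration 2: 9 < 731 holds -> k = 9 * 3 = 27, acc = 12 + 27 = 39.
Iteration 3: 27 < 731 holds -> k = 27 * 3 = 81, acc = 39 + 81 = 120.
Iteration 4: 81 < 731 holds -> k = 81 * 3 = 243, acc = 120 + 243 = 363.
Iteration 5: 243 < 731 holds -> k = 243 * 3 = 729, acc = 363 + 729 = 1092.
Iteration 6: 729 < 731 holds -> k = 729 * 3 = 2187, acc = 1092 + 2187 = 3279.
Iteration 7: 2187 < 731 fails; recursion stops.
SUM(acc) = 3 + 12 + 39 + 120 + 363 + 1092 + 3279 = 4908.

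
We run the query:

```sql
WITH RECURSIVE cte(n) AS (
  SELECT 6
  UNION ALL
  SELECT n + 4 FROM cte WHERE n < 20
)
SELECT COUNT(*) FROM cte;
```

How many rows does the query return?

5

Base: n=6.
Iteration 1: 6 < 20 holds -> n = 6 + 4 = 10.
Iteration 2: 10 < 20 holds -> n = 10 + 4 = 14.
Iteration 3: 14 < 20 holds -> n = 14 + 4 = 18.
Iteration 4: 18 < 20 holds -> n = 18 + 4 = 22.
Iteration 5: 22 < 20 fails; recursion stops.
Total rows emitted: 5.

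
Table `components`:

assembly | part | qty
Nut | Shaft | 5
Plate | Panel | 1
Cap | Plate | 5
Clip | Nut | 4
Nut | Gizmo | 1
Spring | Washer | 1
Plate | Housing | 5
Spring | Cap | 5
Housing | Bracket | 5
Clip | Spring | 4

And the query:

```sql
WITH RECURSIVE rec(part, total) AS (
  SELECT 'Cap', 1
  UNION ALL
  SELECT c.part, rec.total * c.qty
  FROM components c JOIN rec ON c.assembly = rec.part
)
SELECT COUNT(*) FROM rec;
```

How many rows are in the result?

Base: (Cap, total=1).
Iteration 1: components of {Cap} -> Plate = 1*5 = 5.
Iteration 2: components of {Plate} -> Housing = 5*5 = 25, Panel = 5*1 = 5.
Iteration 3: components of {Housing,Panel} -> Bracket = 25*5 = 125.
Iteration 4: no further components; recursion stops.
Total rows emitted: 5.

5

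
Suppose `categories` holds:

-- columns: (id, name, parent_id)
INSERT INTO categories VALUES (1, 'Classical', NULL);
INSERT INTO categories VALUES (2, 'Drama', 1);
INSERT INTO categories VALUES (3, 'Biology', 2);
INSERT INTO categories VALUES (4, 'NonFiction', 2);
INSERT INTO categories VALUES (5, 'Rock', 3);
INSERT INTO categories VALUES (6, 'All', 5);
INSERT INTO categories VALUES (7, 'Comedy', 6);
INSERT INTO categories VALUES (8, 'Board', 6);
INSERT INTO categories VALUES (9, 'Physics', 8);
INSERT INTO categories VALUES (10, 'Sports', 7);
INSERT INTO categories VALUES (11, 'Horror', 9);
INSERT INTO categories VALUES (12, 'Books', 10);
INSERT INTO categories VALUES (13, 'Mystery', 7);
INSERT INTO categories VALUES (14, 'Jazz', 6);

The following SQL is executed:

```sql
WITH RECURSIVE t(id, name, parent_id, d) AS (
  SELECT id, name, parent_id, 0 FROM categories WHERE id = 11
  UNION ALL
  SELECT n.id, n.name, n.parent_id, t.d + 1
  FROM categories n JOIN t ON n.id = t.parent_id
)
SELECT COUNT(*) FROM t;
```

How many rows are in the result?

Base: id=11 (Horror), parent_id=9, d 0.
Iteration 1: join on id=9 -> Physics (id 9, parent_id=8, d 1).
Iteration 2: join on id=8 -> Board (id 8, parent_id=6, d 2).
Iteration 3: join on id=6 -> All (id 6, parent_id=5, d 3).
Iteration 4: join on id=5 -> Rock (id 5, parent_id=3, d 4).
Iteration 5: join on id=3 -> Biology (id 3, parent_id=2, d 5).
Iteration 6: join on id=2 -> Drama (id 2, parent_id=1, d 6).
Iteration 7: join on id=1 -> Classical (id 1, parent_id=NULL, d 7).
Iteration 8: parent_id is NULL; no match; recursion stops.
Total rows emitted: 8.

8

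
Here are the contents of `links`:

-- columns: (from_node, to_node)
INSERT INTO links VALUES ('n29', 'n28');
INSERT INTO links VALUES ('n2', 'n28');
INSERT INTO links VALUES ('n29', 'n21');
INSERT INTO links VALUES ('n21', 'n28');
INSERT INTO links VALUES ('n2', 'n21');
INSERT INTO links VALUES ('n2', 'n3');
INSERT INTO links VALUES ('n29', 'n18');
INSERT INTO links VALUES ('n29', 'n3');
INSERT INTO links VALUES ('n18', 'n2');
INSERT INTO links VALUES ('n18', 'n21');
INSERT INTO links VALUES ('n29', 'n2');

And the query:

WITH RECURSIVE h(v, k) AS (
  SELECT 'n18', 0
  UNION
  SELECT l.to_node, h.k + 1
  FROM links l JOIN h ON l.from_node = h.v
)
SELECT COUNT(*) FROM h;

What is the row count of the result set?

7

Base: (n18, k=0).
Iteration 1: edges from {n18} -> (n2, k=1), (n21, k=1).
Iteration 2: edges from {n2,n21} -> (n21, k=2), (n28, k=2), (n3, k=2). [UNION drops 1 duplicate row(s)]
Iteration 3: edges from {n21,n28,n3} -> (n28, k=3).
Iteration 4: no outgoing edges from {n28}; recursion stops.
Total rows emitted: 7.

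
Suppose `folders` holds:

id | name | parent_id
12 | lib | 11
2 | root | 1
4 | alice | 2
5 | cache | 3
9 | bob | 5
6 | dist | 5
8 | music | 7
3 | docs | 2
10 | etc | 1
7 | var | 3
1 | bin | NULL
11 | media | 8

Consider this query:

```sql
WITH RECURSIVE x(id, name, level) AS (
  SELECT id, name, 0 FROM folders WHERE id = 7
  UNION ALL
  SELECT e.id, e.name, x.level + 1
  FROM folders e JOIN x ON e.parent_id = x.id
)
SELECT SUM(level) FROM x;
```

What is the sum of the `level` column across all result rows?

6

Base: id=7 (var) at level 0.
Iteration 1: rows with parent_id in {7} -> music (id 8, level 1).
Iteration 2: rows with parent_id in {8} -> media (id 11, level 2).
Iteration 3: rows with parent_id in {11} -> lib (id 12, level 3).
Iteration 4: no rows with parent_id in {12}; recursion stops.
SUM(level) = 0 + 1 + 2 + 3 = 6.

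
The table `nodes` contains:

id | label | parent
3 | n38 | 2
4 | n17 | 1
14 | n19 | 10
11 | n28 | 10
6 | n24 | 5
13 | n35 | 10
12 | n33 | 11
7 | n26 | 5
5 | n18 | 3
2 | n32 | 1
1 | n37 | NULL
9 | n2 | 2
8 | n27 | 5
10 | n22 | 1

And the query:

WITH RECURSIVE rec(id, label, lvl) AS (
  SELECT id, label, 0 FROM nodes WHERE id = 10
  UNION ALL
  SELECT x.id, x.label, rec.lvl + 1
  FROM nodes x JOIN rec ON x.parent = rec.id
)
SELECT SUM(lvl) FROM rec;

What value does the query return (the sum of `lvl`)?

5

Base: id=10 (n22) at lvl 0.
Iteration 1: rows with parent in {10} -> n28 (id 11, lvl 1), n35 (id 13, lvl 1), n19 (id 14, lvl 1).
Iteration 2: rows with parent in {11,13,14} -> n33 (id 12, lvl 2).
Iteration 3: no rows with parent in {12}; recursion stops.
SUM(lvl) = 0 + 1 + 1 + 1 + 2 = 5.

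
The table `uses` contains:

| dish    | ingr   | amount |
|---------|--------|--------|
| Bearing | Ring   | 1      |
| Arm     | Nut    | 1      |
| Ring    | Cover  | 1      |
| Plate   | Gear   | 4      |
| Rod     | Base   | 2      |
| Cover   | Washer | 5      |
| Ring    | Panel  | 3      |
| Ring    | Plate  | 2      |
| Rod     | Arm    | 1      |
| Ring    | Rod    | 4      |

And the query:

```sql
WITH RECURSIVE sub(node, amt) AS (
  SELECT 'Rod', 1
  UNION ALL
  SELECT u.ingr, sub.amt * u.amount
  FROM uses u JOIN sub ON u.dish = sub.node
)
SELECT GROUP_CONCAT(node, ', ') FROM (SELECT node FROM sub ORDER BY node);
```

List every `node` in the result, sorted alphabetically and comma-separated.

Arm, Base, Nut, Rod

Base: (Rod, amt=1).
Iteration 1: components of {Rod} -> Arm = 1*1 = 1, Base = 1*2 = 2.
Iteration 2: components of {Arm,Base} -> Nut = 1*1 = 1.
Iteration 3: no further components; recursion stops.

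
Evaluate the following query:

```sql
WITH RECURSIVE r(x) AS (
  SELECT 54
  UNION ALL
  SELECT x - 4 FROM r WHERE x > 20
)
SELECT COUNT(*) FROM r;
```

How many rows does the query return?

Base: x=54.
Iteration 1: 54 > 20 holds -> x = 54 - 4 = 50.
Iteration 2: 50 > 20 holds -> x = 50 - 4 = 46.
Iteration 3: 46 > 20 holds -> x = 46 - 4 = 42.
Iteration 4: 42 > 20 holds -> x = 42 - 4 = 38.
Iteration 5: 38 > 20 holds -> x = 38 - 4 = 34.
Iteration 6: 34 > 20 holds -> x = 34 - 4 = 30.
Iteration 7: 30 > 20 holds -> x = 30 - 4 = 26.
Iteration 8: 26 > 20 holds -> x = 26 - 4 = 22.
Iteration 9: 22 > 20 holds -> x = 22 - 4 = 18.
Iteration 10: 18 > 20 fails; recursion stops.
Total rows emitted: 10.

10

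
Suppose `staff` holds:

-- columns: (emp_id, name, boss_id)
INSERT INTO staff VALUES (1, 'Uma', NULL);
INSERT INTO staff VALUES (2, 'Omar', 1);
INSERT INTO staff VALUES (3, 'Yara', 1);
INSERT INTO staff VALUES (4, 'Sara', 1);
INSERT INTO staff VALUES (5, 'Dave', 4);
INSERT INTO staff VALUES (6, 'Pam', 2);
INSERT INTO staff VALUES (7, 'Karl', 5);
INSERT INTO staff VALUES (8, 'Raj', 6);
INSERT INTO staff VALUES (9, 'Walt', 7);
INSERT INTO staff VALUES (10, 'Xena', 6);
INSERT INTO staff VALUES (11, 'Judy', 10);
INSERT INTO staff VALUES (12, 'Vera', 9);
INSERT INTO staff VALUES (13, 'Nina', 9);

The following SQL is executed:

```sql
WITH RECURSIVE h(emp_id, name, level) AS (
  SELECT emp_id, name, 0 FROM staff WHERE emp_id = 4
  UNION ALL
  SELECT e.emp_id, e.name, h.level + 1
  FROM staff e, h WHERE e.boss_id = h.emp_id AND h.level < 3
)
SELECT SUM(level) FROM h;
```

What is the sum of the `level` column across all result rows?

6

Base: emp_id=4 (Sara) at level 0.
Iteration 1: rows with boss_id in {4} -> Dave (id 5, level 1).
Iteration 2: rows with boss_id in {5} -> Karl (id 7, level 2).
Iteration 3: rows with boss_id in {7} -> Walt (id 9, level 3).
Iteration 4: level < 3 fails for all current rows; recursion stops.
SUM(level) = 0 + 1 + 2 + 3 = 6.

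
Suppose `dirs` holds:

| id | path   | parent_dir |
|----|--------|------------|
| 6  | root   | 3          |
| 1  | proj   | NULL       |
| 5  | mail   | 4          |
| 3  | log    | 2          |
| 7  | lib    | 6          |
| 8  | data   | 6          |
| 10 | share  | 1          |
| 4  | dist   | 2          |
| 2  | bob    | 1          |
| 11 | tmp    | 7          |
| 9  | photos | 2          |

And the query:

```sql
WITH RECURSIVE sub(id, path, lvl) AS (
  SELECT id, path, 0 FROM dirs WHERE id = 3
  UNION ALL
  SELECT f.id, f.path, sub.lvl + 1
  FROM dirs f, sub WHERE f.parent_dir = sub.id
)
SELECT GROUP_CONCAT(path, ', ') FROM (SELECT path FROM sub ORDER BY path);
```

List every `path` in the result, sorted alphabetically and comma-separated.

Base: id=3 (log) at lvl 0.
Iteration 1: rows with parent_dir in {3} -> root (id 6, lvl 1).
Iteration 2: rows with parent_dir in {6} -> lib (id 7, lvl 2), data (id 8, lvl 2).
Iteration 3: rows with parent_dir in {7,8} -> tmp (id 11, lvl 3).
Iteration 4: no rows with parent_dir in {11}; recursion stops.

data, lib, log, root, tmp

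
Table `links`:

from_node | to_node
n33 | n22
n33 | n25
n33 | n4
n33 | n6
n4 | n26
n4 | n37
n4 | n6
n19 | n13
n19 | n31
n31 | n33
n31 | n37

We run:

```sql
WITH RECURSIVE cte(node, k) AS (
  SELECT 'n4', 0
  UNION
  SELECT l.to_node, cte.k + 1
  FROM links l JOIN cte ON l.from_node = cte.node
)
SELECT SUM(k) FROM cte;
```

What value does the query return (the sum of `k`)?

3

Base: (n4, k=0).
Iteration 1: edges from {n4} -> (n26, k=1), (n37, k=1), (n6, k=1).
Iteration 2: no outgoing edges from {n26,n37,n6}; recursion stops.
SUM(k) = 0 + 1 + 1 + 1 = 3.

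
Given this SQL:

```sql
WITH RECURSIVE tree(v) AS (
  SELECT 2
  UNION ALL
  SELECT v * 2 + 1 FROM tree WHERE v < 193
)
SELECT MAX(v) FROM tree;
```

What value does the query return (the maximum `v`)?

383

Base: v=2.
Iteration 1: 2 < 193 holds -> v = 2 * 2 + 1 = 5.
Iteration 2: 5 < 193 holds -> v = 5 * 2 + 1 = 11.
Iteration 3: 11 < 193 holds -> v = 11 * 2 + 1 = 23.
Iteration 4: 23 < 193 holds -> v = 23 * 2 + 1 = 47.
Iteration 5: 47 < 193 holds -> v = 47 * 2 + 1 = 95.
Iteration 6: 95 < 193 holds -> v = 95 * 2 + 1 = 191.
Iteration 7: 191 < 193 holds -> v = 191 * 2 + 1 = 383.
Iteration 8: 383 < 193 fails; recursion stops.
v values: 2, 5, 11, 23, 47, 95, 191, 383; the maximum is 383.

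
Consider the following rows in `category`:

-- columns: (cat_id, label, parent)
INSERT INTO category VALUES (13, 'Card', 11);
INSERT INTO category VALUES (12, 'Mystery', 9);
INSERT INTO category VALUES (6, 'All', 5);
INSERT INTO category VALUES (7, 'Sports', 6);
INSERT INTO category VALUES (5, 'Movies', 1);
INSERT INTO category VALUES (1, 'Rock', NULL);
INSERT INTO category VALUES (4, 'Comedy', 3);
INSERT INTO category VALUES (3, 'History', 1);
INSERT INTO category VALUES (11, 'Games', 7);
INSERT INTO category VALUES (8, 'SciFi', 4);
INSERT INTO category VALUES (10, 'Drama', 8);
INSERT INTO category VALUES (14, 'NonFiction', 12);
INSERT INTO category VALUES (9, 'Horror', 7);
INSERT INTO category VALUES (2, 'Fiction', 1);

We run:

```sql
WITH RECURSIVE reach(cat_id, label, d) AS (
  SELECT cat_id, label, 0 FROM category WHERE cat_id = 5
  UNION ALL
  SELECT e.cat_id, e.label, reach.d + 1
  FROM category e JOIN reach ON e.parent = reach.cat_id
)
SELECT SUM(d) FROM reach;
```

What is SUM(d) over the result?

Base: cat_id=5 (Movies) at d 0.
Iteration 1: rows with parent in {5} -> All (id 6, d 1).
Iteration 2: rows with parent in {6} -> Sports (id 7, d 2).
Iteration 3: rows with parent in {7} -> Horror (id 9, d 3), Games (id 11, d 3).
Iteration 4: rows with parent in {9,11} -> Mystery (id 12, d 4), Card (id 13, d 4).
Iteration 5: rows with parent in {12,13} -> NonFiction (id 14, d 5).
Iteration 6: no rows with parent in {14}; recursion stops.
SUM(d) = 0 + 1 + 2 + 3 + 3 + 4 + 4 + 5 = 22.

22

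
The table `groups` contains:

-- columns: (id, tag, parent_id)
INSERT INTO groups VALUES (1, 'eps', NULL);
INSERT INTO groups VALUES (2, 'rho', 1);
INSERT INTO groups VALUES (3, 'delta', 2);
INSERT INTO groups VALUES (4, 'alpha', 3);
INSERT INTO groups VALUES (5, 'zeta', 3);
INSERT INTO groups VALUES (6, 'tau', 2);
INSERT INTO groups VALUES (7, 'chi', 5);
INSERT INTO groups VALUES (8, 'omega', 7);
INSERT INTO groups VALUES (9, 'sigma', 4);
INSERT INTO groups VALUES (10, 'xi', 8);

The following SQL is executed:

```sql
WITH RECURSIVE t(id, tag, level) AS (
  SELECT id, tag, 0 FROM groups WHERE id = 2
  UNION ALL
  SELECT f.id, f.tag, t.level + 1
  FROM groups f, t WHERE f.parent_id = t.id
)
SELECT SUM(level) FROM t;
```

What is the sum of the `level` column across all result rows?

Base: id=2 (rho) at level 0.
Iteration 1: rows with parent_id in {2} -> delta (id 3, level 1), tau (id 6, level 1).
Iteration 2: rows with parent_id in {3,6} -> alpha (id 4, level 2), zeta (id 5, level 2).
Iteration 3: rows with parent_id in {4,5} -> chi (id 7, level 3), sigma (id 9, level 3).
Iteration 4: rows with parent_id in {7,9} -> omega (id 8, level 4).
Iteration 5: rows with parent_id in {8} -> xi (id 10, level 5).
Iteration 6: no rows with parent_id in {10}; recursion stops.
SUM(level) = 0 + 1 + 1 + 2 + 2 + 3 + 3 + 4 + 5 = 21.

21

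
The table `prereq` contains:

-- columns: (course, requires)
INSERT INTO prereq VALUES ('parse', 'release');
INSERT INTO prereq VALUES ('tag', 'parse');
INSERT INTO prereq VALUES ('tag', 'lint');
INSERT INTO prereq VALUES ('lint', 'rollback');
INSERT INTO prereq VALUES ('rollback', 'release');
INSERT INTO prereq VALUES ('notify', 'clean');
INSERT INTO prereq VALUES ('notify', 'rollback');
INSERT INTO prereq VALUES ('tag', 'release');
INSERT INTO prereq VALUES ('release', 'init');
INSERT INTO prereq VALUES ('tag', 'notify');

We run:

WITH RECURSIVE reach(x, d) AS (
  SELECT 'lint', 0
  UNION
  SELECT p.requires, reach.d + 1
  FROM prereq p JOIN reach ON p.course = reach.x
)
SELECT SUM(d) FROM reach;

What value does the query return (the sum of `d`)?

Base: (lint, d=0).
Iteration 1: edges from {lint} -> (rollback, d=1).
Iteration 2: edges from {rollback} -> (release, d=2).
Iteration 3: edges from {release} -> (init, d=3).
Iteration 4: no outgoing edges from {init}; recursion stops.
SUM(d) = 0 + 1 + 2 + 3 = 6.

6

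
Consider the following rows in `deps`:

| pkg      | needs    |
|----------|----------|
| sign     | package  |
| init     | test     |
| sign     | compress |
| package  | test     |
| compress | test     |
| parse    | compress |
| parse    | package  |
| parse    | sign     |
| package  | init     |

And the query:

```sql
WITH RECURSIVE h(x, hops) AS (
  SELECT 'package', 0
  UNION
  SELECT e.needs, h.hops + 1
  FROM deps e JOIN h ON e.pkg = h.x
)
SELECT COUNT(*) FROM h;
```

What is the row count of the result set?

Base: (package, hops=0).
Iteration 1: edges from {package} -> (init, hops=1), (test, hops=1).
Iteration 2: edges from {init,test} -> (test, hops=2).
Iteration 3: no outgoing edges from {test}; recursion stops.
Total rows emitted: 4.

4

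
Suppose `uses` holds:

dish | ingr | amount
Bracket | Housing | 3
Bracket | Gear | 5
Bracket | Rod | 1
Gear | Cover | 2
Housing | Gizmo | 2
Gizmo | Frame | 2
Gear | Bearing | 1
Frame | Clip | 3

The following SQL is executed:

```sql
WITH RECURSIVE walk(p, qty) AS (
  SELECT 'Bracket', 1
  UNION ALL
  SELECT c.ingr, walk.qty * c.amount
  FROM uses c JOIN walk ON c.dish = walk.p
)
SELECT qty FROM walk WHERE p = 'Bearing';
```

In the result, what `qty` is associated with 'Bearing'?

5

Base: (Bracket, qty=1).
Iteration 1: components of {Bracket} -> Gear = 1*5 = 5, Housing = 1*3 = 3, Rod = 1*1 = 1.
Iteration 2: components of {Gear,Housing,Rod} -> Bearing = 5*1 = 5, Cover = 5*2 = 10, Gizmo = 3*2 = 6.
Iteration 3: components of {Bearing,Cover,Gizmo} -> Frame = 6*2 = 12.
Iteration 4: components of {Frame} -> Clip = 12*3 = 36.
Iteration 5: no further components; recursion stops.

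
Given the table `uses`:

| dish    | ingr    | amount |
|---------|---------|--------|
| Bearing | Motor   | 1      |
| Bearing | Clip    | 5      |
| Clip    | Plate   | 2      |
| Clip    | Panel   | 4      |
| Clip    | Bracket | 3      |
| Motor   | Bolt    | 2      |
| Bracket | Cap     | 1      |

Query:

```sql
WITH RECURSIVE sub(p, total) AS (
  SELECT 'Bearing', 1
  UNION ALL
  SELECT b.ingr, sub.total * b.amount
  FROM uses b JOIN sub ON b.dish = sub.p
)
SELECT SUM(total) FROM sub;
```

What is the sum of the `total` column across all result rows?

69

Base: (Bearing, total=1).
Iteration 1: components of {Bearing} -> Clip = 1*5 = 5, Motor = 1*1 = 1.
Iteration 2: components of {Clip,Motor} -> Bolt = 1*2 = 2, Bracket = 5*3 = 15, Panel = 5*4 = 20, Plate = 5*2 = 10.
Iteration 3: components of {Bolt,Bracket,Panel,Plate} -> Cap = 15*1 = 15.
Iteration 4: no further components; recursion stops.
SUM(total) = 1 + 1 + 5 + 2 + 10 + 20 + 15 + 15 = 69.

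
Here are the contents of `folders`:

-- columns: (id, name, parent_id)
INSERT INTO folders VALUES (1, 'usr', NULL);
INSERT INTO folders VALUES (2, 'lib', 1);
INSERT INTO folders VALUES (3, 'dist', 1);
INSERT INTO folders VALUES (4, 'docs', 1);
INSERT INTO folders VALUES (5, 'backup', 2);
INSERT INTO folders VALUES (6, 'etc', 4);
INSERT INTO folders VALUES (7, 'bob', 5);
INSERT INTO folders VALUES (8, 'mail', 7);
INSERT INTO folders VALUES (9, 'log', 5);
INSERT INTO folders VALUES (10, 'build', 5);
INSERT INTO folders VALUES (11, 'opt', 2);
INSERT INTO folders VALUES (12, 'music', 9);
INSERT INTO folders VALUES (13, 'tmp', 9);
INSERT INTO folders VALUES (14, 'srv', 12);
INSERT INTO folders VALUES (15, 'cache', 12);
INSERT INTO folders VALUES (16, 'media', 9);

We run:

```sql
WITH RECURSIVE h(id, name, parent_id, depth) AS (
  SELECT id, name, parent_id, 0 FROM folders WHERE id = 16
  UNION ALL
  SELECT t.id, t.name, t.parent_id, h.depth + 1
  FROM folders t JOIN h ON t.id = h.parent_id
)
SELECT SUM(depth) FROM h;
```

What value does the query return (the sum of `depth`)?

10

Base: id=16 (media), parent_id=9, depth 0.
Iteration 1: join on id=9 -> log (id 9, parent_id=5, depth 1).
Iteration 2: join on id=5 -> backup (id 5, parent_id=2, depth 2).
Iteration 3: join on id=2 -> lib (id 2, parent_id=1, depth 3).
Iteration 4: join on id=1 -> usr (id 1, parent_id=NULL, depth 4).
Iteration 5: parent_id is NULL; no match; recursion stops.
SUM(depth) = 0 + 1 + 2 + 3 + 4 = 10.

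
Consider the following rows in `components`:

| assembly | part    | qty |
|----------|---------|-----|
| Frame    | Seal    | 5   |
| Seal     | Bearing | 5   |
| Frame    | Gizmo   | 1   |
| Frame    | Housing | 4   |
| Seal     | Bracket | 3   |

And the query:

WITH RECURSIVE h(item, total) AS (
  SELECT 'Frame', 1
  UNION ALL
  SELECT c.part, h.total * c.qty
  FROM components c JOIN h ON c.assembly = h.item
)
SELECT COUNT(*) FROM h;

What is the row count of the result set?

6

Base: (Frame, total=1).
Iteration 1: components of {Frame} -> Gizmo = 1*1 = 1, Housing = 1*4 = 4, Seal = 1*5 = 5.
Iteration 2: components of {Gizmo,Housing,Seal} -> Bearing = 5*5 = 25, Bracket = 5*3 = 15.
Iteration 3: no further components; recursion stops.
Total rows emitted: 6.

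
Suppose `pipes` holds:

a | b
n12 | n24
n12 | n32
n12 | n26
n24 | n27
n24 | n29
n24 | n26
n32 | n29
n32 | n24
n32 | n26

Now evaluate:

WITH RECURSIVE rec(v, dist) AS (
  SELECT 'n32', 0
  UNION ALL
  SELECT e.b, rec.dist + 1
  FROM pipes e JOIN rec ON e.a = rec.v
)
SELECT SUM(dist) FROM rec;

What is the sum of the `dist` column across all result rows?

Base: (n32, dist=0).
Iteration 1: edges from {n32} -> (n24, dist=1), (n26, dist=1), (n29, dist=1).
Iteration 2: edges from {n24,n26,n29} -> (n26, dist=2), (n27, dist=2), (n29, dist=2).
Iteration 3: no outgoing edges from {n26,n27,n29}; recursion stops.
SUM(dist) = 0 + 1 + 1 + 1 + 2 + 2 + 2 = 9.

9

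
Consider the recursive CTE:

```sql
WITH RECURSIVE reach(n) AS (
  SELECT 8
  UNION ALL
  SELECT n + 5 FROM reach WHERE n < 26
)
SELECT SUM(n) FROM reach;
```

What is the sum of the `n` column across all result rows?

90

Base: n=8.
Iteration 1: 8 < 26 holds -> n = 8 + 5 = 13.
Iteration 2: 13 < 26 holds -> n = 13 + 5 = 18.
Iteration 3: 18 < 26 holds -> n = 18 + 5 = 23.
Iteration 4: 23 < 26 holds -> n = 23 + 5 = 28.
Iteration 5: 28 < 26 fails; recursion stops.
SUM(n) = 8 + 13 + 18 + 23 + 28 = 90.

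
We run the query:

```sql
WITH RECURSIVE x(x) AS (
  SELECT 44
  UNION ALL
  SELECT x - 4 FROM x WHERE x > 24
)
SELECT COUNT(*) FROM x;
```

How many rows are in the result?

Base: x=44.
Iteration 1: 44 > 24 holds -> x = 44 - 4 = 40.
Iteration 2: 40 > 24 holds -> x = 40 - 4 = 36.
Iteration 3: 36 > 24 holds -> x = 36 - 4 = 32.
Iteration 4: 32 > 24 holds -> x = 32 - 4 = 28.
Iteration 5: 28 > 24 holds -> x = 28 - 4 = 24.
Iteration 6: 24 > 24 fails; recursion stops.
Total rows emitted: 6.

6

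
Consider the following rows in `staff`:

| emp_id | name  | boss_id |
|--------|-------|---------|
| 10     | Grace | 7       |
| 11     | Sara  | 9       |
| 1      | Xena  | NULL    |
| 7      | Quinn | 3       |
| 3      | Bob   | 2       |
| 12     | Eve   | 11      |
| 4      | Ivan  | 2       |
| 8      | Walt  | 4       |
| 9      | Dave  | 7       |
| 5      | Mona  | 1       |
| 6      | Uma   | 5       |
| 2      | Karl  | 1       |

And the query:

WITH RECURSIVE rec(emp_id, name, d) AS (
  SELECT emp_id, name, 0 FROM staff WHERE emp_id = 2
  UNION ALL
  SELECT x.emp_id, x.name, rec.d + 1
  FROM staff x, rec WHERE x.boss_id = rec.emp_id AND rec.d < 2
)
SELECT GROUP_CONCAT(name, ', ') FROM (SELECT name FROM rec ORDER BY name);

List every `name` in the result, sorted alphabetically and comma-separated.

Base: emp_id=2 (Karl) at d 0.
Iteration 1: rows with boss_id in {2} -> Bob (id 3, d 1), Ivan (id 4, d 1).
Iteration 2: rows with boss_id in {3,4} -> Quinn (id 7, d 2), Walt (id 8, d 2).
Iteration 3: d < 2 fails for all current rows; recursion stops.

Bob, Ivan, Karl, Quinn, Walt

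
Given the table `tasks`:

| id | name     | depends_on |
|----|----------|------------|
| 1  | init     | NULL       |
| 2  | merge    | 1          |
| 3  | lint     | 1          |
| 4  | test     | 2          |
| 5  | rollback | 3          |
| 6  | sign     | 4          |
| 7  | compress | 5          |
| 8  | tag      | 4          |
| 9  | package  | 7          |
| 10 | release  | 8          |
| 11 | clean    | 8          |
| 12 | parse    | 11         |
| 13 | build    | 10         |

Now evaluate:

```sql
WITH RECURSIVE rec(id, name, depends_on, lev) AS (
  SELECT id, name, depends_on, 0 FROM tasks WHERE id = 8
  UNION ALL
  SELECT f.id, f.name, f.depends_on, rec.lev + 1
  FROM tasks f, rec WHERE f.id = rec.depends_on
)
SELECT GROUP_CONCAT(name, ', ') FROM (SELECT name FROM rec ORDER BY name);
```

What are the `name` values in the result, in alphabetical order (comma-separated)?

init, merge, tag, test

Base: id=8 (tag), depends_on=4, lev 0.
Iteration 1: join on id=4 -> test (id 4, depends_on=2, lev 1).
Iteration 2: join on id=2 -> merge (id 2, depends_on=1, lev 2).
Iteration 3: join on id=1 -> init (id 1, depends_on=NULL, lev 3).
Iteration 4: depends_on is NULL; no match; recursion stops.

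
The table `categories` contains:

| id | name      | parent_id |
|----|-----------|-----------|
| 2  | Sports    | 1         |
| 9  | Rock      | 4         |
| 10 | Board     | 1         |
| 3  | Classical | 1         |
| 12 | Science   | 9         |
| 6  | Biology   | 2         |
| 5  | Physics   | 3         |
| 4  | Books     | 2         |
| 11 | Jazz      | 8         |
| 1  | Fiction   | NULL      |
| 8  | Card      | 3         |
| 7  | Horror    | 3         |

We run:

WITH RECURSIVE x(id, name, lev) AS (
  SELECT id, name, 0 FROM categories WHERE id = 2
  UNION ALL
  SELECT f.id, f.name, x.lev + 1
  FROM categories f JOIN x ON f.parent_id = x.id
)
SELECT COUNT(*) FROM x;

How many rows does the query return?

Base: id=2 (Sports) at lev 0.
Iteration 1: rows with parent_id in {2} -> Books (id 4, lev 1), Biology (id 6, lev 1).
Iteration 2: rows with parent_id in {4,6} -> Rock (id 9, lev 2).
Iteration 3: rows with parent_id in {9} -> Science (id 12, lev 3).
Iteration 4: no rows with parent_id in {12}; recursion stops.
Total rows emitted: 5.

5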